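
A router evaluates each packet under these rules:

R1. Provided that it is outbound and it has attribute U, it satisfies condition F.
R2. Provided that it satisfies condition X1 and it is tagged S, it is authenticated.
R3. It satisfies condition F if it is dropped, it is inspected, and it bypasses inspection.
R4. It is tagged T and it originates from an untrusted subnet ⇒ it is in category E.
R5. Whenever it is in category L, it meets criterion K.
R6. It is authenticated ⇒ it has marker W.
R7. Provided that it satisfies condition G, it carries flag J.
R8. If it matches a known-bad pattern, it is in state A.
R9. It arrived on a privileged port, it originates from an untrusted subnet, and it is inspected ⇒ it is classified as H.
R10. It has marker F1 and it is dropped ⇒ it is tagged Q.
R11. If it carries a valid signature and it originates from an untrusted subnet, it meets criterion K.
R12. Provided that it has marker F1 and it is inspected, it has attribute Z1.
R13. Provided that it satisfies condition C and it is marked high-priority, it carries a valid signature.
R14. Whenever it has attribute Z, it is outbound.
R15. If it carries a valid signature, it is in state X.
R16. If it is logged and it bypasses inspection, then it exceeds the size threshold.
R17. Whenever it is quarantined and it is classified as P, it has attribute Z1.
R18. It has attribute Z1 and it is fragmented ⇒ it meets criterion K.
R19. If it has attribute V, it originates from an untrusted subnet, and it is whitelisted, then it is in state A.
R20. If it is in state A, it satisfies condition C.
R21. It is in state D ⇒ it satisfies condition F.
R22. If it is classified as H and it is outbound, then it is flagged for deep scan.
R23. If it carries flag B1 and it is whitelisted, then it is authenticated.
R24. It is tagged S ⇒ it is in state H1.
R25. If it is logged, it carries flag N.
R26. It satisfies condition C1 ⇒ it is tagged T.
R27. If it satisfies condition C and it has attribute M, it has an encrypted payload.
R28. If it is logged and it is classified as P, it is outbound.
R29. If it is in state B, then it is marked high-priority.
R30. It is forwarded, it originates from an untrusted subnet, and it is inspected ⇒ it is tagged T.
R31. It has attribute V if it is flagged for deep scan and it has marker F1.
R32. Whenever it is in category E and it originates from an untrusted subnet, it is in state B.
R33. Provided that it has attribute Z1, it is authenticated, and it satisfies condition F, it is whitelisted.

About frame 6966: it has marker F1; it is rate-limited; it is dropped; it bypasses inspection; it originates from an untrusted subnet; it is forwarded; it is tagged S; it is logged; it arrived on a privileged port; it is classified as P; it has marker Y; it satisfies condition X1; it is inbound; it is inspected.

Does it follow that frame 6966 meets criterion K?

Yes

By R2 (it satisfies condition X1, it is tagged S): it is authenticated.
By R3 (it is dropped, it is inspected, it bypasses inspection): it satisfies condition F.
By R9 (it arrived on a privileged port, it originates from an untrusted subnet, it is inspected): it is classified as H.
By R12 (it has marker F1, it is inspected): it has attribute Z1.
By R28 (it is logged, it is classified as P): it is outbound.
By R30 (it is forwarded, it originates from an untrusted subnet, it is inspected): it is tagged T.
By R33 (it has attribute Z1, it is authenticated, it satisfies condition F): it is whitelisted.
By R4 (it is tagged T, it originates from an untrusted subnet): it is in category E.
By R22 (it is classified as H, it is outbound): it is flagged for deep scan.
By R31 (it is flagged for deep scan, it has marker F1): it has attribute V.
By R32 (it is in category E, it originates from an untrusted subnet): it is in state B.
By R19 (it has attribute V, it originates from an untrusted subnet, it is whitelisted): it is in state A.
By R20 (it is in state A): it satisfies condition C.
By R29 (it is in state B): it is marked high-priority.
By R13 (it satisfies condition C, it is marked high-priority): it carries a valid signature.
By R11 (it carries a valid signature, it originates from an untrusted subnet): it meets criterion K.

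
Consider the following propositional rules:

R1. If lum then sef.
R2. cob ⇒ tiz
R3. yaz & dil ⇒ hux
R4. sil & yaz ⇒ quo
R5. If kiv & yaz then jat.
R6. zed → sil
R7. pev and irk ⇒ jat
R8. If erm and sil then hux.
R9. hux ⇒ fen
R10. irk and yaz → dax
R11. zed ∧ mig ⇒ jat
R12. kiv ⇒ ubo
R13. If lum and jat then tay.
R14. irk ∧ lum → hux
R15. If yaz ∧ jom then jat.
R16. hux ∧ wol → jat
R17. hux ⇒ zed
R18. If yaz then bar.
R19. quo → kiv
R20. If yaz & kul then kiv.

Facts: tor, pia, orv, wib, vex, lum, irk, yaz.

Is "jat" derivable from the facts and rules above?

hux  (by R14: irk, lum)
zed  (by R17: hux)
sil  (by R6: zed)
quo  (by R4: sil, yaz)
kiv  (by R19: quo)
jat  (by R5: kiv, yaz)

Yes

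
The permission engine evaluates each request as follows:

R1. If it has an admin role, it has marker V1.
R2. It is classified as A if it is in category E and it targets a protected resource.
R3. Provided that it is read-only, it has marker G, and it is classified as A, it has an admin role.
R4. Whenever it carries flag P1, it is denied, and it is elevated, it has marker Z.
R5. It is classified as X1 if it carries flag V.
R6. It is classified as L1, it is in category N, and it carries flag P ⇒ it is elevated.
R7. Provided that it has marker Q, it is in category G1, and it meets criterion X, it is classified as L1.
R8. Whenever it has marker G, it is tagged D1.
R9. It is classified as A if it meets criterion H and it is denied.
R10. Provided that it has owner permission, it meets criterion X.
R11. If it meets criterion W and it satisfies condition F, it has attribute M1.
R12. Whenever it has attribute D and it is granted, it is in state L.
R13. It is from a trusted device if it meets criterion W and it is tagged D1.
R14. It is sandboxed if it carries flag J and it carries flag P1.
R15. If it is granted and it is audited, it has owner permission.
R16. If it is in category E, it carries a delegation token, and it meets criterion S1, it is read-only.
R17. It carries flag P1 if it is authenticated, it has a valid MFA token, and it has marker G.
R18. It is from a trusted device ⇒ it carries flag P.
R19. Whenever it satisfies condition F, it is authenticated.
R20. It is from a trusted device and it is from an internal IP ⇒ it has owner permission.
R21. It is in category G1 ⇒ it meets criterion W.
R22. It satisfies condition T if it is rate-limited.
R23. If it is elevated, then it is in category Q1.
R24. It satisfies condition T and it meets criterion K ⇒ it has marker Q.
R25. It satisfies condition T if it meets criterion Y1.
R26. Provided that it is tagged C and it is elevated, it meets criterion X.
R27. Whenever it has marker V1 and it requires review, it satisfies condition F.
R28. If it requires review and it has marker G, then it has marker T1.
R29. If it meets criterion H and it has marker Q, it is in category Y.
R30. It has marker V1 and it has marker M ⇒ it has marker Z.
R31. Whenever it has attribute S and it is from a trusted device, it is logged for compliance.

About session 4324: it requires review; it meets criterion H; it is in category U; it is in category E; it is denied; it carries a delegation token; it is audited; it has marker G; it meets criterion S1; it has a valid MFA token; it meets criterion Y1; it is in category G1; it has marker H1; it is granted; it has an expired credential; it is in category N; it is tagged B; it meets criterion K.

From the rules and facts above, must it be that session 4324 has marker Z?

Yes

By R8 (it has marker G): it is tagged D1.
By R9 (it meets criterion H, it is denied): it is classified as A.
By R15 (it is granted, it is audited): it has owner permission.
By R16 (it is in category E, it carries a delegation token, it meets criterion S1): it is read-only.
By R21 (it is in category G1): it meets criterion W.
By R25 (it meets criterion Y1): it satisfies condition T.
By R3 (it is read-only, it has marker G, it is classified as A): it has an admin role.
By R10 (it has owner permission): it meets criterion X.
By R13 (it meets criterion W, it is tagged D1): it is from a trusted device.
By R18 (it is from a trusted device): it carries flag P.
By R24 (it satisfies condition T, it meets criterion K): it has marker Q.
By R1 (it has an admin role): it has marker V1.
By R7 (it has marker Q, it is in category G1, it meets criterion X): it is classified as L1.
By R27 (it has marker V1, it requires review): it satisfies condition F.
By R6 (it is classified as L1, it is in category N, it carries flag P): it is elevated.
By R19 (it satisfies condition F): it is authenticated.
By R17 (it is authenticated, it has a valid MFA token, it has marker G): it carries flag P1.
By R4 (it carries flag P1, it is denied, it is elevated): it has marker Z.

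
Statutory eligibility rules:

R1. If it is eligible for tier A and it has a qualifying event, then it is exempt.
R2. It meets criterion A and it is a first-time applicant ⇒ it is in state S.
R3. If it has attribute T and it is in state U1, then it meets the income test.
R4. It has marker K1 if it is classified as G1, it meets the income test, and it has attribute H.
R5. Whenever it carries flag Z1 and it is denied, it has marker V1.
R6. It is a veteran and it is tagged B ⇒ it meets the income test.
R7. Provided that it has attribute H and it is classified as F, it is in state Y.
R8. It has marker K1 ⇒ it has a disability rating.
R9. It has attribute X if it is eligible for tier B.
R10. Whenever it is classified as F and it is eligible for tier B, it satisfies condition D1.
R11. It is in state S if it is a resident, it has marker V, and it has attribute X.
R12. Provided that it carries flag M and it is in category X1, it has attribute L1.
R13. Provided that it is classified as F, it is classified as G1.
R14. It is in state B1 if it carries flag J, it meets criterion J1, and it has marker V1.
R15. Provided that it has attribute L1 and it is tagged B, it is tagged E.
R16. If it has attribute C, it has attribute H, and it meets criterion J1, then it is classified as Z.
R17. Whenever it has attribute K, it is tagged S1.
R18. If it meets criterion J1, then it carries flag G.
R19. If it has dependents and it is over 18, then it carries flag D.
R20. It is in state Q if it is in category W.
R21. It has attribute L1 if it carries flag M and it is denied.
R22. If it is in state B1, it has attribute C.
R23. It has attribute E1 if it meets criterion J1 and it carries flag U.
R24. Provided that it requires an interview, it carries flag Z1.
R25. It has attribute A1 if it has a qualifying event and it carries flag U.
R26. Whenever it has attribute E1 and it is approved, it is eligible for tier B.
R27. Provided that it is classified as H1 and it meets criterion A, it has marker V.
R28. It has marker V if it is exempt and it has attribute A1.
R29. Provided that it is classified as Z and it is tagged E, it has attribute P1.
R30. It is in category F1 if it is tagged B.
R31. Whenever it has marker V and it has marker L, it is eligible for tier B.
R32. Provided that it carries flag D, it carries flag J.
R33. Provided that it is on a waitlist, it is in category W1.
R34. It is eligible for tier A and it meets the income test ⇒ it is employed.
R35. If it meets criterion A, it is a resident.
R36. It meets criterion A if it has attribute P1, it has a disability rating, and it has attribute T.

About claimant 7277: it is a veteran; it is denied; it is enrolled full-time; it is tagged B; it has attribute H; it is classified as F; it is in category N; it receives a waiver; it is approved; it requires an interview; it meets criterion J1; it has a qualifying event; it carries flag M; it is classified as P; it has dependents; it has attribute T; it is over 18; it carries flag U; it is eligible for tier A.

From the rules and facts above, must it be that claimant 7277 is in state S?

Yes

By R1 (it is eligible for tier A, it has a qualifying event): it is exempt.
By R6 (it is a veteran, it is tagged B): it meets the income test.
By R13 (it is classified as F): it is classified as G1.
By R19 (it has dependents, it is over 18): it carries flag D.
By R21 (it carries flag M, it is denied): it has attribute L1.
By R23 (it meets criterion J1, it carries flag U): it has attribute E1.
By R24 (it requires an interview): it carries flag Z1.
By R25 (it has a qualifying event, it carries flag U): it has attribute A1.
By R26 (it has attribute E1, it is approved): it is eligible for tier B.
By R28 (it is exempt, it has attribute A1): it has marker V.
By R32 (it carries flag D): it carries flag J.
By R4 (it is classified as G1, it meets the income test, it has attribute H): it has marker K1.
By R5 (it carries flag Z1, it is denied): it has marker V1.
By R8 (it has marker K1): it has a disability rating.
By R9 (it is eligible for tier B): it has attribute X.
By R14 (it carries flag J, it meets criterion J1, it has marker V1): it is in state B1.
By R15 (it has attribute L1, it is tagged B): it is tagged E.
By R22 (it is in state B1): it has attribute C.
By R16 (it has attribute C, it has attribute H, it meets criterion J1): it is classified as Z.
By R29 (it is classified as Z, it is tagged E): it has attribute P1.
By R36 (it has attribute P1, it has a disability rating, it has attribute T): it meets criterion A.
By R35 (it meets criterion A): it is a resident.
By R11 (it is a resident, it has marker V, it has attribute X): it is in state S.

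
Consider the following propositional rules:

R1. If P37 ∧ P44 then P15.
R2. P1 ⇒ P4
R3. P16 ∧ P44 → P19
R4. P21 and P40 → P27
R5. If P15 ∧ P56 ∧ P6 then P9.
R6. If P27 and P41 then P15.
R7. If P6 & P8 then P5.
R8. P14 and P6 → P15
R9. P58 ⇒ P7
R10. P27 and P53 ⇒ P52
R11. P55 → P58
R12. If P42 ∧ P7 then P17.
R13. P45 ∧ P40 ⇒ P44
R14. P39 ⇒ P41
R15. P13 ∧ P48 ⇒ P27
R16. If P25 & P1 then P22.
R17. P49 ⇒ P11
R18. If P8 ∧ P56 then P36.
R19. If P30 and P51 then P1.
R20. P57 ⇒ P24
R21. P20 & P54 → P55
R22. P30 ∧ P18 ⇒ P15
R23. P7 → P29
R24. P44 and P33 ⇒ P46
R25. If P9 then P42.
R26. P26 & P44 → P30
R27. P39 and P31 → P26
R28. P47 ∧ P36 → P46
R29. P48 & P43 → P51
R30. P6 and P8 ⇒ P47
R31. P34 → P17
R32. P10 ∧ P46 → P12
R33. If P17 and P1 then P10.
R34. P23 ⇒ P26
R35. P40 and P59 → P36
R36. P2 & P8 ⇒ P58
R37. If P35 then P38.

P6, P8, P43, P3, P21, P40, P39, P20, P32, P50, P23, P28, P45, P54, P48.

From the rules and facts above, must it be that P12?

No

Forward chaining from the given facts derives: P27, P5, P44, P41, P55, P51, P47, P26, P15, P58, P30, P7, P1, P29, P4.
The only rule concluding P12 is R32, which needs P10; that is never established.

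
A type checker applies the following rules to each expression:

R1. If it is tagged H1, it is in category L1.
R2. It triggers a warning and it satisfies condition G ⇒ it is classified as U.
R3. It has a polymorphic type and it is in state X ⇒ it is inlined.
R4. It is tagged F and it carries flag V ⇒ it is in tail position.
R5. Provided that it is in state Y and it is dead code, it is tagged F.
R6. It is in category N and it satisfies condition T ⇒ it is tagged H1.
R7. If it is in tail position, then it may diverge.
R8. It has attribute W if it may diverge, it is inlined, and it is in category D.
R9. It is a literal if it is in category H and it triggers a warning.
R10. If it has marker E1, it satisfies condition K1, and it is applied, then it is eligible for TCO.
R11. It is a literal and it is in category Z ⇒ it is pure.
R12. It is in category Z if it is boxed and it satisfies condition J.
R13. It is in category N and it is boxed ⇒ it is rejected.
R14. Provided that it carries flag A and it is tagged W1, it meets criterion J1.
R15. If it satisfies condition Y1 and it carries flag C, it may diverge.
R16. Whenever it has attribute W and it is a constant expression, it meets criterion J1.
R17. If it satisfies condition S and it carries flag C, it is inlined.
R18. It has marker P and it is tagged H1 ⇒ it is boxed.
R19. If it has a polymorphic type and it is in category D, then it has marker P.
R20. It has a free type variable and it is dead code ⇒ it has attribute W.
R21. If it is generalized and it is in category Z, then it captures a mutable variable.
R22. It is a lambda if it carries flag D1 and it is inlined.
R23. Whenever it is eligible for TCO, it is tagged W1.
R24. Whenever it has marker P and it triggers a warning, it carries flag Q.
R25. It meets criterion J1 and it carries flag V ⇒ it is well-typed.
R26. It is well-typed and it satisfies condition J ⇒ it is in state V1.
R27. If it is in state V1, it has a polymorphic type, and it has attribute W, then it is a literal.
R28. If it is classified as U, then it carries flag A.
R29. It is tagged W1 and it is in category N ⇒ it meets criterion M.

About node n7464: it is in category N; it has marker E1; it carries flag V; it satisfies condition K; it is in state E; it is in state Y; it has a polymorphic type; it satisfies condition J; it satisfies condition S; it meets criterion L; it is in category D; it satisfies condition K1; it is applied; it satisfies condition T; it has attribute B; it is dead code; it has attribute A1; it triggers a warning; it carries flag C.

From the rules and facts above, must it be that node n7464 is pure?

No

Forward chaining from the given facts derives: is tagged F, is tagged H1, is eligible for TCO, is inlined, has marker P, is tagged W1, carries flag Q, meets criterion M, is in category L1, is in tail position, may diverge, has attribute W, is boxed, is in category Z, is rejected.
The only rule concluding "it is pure" is R11, which needs "it is a literal"; that is never established.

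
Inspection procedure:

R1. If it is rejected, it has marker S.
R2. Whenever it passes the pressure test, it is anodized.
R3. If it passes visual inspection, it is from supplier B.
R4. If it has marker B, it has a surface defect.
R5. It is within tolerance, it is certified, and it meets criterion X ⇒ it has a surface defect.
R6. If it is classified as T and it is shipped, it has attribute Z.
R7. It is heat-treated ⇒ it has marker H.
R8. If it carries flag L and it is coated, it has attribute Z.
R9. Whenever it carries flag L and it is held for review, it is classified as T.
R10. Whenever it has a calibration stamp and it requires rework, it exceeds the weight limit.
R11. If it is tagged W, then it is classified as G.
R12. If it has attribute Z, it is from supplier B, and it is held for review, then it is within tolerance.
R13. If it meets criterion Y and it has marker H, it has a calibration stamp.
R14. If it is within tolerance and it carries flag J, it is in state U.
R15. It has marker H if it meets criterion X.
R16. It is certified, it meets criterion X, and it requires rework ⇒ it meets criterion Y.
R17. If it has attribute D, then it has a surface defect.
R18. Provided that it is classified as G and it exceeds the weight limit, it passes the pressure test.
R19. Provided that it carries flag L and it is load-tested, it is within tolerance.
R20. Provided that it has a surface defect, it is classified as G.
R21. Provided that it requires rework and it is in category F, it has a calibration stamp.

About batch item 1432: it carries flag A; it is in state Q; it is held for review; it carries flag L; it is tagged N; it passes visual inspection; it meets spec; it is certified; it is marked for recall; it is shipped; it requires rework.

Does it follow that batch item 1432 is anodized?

Forward chaining from the given facts derives: is from supplier B, is classified as T, has attribute Z, is within tolerance.
The only rule concluding "it is anodized" is R2, which needs "it passes the pressure test"; that is never established.

No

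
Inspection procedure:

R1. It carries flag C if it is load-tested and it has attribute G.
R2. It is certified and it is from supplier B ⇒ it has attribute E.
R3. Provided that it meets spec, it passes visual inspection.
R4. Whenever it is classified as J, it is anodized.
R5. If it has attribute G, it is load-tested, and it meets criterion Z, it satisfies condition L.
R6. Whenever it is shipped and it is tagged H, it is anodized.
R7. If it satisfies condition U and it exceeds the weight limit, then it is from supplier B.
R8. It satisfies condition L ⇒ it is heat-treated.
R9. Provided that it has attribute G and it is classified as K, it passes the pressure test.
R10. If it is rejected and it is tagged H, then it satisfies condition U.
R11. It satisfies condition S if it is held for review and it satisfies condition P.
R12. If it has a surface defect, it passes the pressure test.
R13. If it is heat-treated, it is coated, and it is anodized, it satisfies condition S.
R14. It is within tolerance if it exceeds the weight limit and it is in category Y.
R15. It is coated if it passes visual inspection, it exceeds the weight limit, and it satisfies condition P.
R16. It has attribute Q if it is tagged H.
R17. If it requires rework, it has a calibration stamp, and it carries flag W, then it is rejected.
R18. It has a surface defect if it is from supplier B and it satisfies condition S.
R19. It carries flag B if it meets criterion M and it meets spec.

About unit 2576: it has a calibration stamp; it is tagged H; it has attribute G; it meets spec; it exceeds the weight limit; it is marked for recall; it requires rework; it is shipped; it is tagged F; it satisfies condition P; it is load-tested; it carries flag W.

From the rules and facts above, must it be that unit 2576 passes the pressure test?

Forward chaining from the given facts derives: carries flag C, passes visual inspection, is anodized, is coated, has attribute Q, is rejected, satisfies condition U, is from supplier B.
Rules concluding "it passes the pressure test": R9 needs "it is classified as K"; R12 needs "it has a surface defect" — none of these are established.

No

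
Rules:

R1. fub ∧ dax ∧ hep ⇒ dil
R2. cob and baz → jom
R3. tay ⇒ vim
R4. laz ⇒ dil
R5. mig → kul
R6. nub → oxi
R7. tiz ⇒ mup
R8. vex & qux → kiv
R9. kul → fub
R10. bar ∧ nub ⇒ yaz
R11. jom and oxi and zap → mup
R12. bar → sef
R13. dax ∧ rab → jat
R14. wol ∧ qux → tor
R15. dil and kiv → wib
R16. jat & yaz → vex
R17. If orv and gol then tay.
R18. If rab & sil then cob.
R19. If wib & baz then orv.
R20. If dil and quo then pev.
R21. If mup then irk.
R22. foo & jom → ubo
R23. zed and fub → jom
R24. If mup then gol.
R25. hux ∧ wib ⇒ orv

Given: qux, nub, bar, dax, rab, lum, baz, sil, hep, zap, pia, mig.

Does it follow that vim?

Yes

kul  (by R5: mig)
oxi  (by R6: nub)
fub  (by R9: kul)
yaz  (by R10: bar, nub)
jat  (by R13: dax, rab)
vex  (by R16: jat, yaz)
cob  (by R18: rab, sil)
dil  (by R1: fub, dax, hep)
jom  (by R2: cob, baz)
kiv  (by R8: vex, qux)
mup  (by R11: jom, oxi, zap)
wib  (by R15: dil, kiv)
orv  (by R19: wib, baz)
gol  (by R24: mup)
tay  (by R17: orv, gol)
vim  (by R3: tay)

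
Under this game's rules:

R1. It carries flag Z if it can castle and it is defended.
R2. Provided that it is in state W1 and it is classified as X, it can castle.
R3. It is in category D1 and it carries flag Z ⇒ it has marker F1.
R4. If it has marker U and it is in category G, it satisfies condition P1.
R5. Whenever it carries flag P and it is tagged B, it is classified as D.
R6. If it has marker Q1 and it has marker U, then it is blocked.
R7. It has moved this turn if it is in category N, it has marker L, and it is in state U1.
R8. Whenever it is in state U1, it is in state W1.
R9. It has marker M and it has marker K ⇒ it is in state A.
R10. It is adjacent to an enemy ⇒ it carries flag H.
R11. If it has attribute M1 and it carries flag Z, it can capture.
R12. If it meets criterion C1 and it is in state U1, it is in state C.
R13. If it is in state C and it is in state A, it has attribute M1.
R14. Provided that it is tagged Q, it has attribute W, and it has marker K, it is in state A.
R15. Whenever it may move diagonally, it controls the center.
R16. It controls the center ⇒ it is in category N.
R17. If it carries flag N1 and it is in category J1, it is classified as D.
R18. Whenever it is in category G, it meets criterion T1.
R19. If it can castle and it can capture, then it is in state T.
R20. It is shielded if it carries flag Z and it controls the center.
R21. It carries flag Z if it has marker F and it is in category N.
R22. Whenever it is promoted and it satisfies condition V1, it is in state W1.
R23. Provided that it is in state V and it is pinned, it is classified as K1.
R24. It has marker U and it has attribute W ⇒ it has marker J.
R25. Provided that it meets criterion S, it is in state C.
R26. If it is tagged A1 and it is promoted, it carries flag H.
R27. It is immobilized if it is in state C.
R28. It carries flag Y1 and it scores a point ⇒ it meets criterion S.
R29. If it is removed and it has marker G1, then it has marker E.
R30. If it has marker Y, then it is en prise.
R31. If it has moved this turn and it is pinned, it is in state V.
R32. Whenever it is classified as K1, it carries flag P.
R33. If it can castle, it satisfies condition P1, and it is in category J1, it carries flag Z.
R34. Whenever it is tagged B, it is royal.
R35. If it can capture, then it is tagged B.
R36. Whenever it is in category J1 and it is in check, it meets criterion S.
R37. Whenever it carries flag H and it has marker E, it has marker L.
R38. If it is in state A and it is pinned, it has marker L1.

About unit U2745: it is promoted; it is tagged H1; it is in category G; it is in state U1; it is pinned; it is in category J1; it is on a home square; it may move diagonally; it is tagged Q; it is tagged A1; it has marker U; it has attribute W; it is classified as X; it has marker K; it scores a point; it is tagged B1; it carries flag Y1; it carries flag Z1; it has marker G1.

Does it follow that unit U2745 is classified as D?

Forward chaining from the given facts derives: satisfies condition P1, is in state W1, is in state A, controls the center, is in category N, meets criterion T1, has marker J, carries flag H, meets criterion S, has marker L1, can castle, is in state C, is immobilized, carries flag Z, has attribute M1, is shielded, can capture, is in state T, is tagged B, is royal.
Rules concluding "it is classified as D": R5 needs "it carries flag P"; R17 needs "it carries flag N1" — none of these are established.

No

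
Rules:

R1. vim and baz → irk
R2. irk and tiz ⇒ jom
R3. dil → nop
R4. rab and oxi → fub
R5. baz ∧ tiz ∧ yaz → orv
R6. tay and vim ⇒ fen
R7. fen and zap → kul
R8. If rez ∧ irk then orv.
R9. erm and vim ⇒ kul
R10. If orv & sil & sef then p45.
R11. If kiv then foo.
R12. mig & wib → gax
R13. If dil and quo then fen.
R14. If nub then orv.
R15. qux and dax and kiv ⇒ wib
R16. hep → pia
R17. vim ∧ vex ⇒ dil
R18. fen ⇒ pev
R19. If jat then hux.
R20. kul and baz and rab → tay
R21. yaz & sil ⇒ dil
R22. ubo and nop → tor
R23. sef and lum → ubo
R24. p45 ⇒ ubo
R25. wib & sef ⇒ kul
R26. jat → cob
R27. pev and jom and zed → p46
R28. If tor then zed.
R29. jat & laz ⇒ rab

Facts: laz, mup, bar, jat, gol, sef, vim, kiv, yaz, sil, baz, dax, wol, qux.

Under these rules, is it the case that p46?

Forward chaining from the given facts derives: irk, foo, wib, hux, dil, kul, cob, rab, nop, tay, fen, pev.
The only rule concluding p46 is R27, which needs jom; that is never established.

No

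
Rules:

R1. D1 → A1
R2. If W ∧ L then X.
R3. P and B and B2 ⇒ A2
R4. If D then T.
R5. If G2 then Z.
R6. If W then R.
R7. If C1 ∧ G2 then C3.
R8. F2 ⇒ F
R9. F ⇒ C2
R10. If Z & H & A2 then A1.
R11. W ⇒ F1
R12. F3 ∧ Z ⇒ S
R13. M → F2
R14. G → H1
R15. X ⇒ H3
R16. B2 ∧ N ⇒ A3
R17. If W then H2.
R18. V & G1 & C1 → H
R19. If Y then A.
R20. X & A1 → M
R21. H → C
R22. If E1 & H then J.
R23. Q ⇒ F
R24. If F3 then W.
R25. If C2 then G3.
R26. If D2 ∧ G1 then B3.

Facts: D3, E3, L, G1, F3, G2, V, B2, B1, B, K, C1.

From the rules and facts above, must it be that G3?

No

Forward chaining from the given facts derives: Z, C3, S, H, C, W, X, R, F1, H3, H2.
The only rule concluding G3 is R25, which needs C2; that is never established.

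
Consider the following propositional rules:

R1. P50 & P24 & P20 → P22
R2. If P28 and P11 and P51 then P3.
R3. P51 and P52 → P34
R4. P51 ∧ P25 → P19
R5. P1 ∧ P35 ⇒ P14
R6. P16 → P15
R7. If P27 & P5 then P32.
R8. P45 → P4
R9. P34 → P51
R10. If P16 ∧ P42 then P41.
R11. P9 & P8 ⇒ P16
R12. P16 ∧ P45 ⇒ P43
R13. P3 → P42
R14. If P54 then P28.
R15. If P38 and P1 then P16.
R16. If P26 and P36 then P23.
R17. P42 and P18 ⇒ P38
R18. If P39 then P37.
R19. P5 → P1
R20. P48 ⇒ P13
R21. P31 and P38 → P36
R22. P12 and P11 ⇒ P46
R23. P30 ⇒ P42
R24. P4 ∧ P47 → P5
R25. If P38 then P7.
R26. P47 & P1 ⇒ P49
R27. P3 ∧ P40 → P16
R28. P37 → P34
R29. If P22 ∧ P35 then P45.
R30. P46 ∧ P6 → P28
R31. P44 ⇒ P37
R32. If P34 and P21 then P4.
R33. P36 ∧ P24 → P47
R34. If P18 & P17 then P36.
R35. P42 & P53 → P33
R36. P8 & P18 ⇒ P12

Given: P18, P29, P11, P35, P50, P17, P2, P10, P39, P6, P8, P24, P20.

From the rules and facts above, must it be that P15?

Yes

P22  (by R1: P50, P24, P20)
P37  (by R18: P39)
P34  (by R28: P37)
P45  (by R29: P22, P35)
P36  (by R34: P18, P17)
P12  (by R36: P8, P18)
P4  (by R8: P45)
P51  (by R9: P34)
P46  (by R22: P12, P11)
P28  (by R30: P46, P6)
P47  (by R33: P36, P24)
P3  (by R2: P28, P11, P51)
P42  (by R13: P3)
P38  (by R17: P42, P18)
P5  (by R24: P4, P47)
P1  (by R19: P5)
P16  (by R15: P38, P1)
P15  (by R6: P16)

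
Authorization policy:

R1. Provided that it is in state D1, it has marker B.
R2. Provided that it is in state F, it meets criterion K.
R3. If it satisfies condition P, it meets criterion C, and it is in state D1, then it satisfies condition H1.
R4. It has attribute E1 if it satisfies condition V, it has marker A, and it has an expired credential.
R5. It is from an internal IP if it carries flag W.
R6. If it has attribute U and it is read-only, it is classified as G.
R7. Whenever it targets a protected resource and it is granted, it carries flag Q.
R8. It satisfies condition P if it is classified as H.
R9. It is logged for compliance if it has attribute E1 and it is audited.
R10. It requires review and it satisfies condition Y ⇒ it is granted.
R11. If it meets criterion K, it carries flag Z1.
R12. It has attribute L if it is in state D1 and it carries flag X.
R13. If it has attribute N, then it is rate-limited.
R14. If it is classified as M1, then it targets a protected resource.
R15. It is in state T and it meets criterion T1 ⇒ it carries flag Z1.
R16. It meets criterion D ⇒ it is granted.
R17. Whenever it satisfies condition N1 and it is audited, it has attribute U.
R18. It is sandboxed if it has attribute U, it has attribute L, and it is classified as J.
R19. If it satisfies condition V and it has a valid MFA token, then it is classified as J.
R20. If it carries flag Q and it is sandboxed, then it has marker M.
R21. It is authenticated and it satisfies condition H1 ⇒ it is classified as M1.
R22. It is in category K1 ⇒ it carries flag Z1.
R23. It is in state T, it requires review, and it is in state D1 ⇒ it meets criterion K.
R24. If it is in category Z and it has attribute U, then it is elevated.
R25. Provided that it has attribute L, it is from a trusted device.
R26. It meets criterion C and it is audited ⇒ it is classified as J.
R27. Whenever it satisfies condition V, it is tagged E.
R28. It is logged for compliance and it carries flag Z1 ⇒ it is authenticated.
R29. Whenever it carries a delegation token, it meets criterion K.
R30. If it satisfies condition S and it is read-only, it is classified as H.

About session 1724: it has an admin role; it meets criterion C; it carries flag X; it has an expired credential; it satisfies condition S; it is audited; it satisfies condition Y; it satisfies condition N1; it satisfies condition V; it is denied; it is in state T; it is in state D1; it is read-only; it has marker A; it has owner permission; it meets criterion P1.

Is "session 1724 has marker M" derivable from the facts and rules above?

Forward chaining from the given facts derives: has marker B, has attribute E1, is logged for compliance, has attribute L, has attribute U, is from a trusted device, is classified as J, is tagged E, is classified as H, is classified as G, satisfies condition P, is sandboxed, satisfies condition H1.
The only rule concluding "it has marker M" is R20, which needs "it carries flag Q"; that is never established.

No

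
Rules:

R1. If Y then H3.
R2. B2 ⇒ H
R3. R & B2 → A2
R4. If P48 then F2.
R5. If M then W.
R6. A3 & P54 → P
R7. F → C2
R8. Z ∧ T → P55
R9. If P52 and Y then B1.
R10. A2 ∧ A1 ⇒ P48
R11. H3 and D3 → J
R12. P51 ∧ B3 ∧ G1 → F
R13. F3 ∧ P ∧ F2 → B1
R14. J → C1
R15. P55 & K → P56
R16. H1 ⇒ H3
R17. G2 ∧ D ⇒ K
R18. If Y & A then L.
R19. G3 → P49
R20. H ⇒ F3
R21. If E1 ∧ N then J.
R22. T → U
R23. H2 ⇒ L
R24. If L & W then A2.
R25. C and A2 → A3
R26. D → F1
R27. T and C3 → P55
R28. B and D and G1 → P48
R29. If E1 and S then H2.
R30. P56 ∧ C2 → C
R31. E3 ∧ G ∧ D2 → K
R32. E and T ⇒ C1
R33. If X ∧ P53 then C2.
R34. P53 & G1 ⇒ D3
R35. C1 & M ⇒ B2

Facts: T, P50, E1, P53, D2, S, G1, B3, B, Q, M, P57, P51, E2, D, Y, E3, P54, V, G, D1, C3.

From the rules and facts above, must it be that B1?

H3  (by R1: Y)
W  (by R5: M)
F  (by R12: P51, B3, G1)
P55  (by R27: T, C3)
P48  (by R28: B, D, G1)
H2  (by R29: E1, S)
K  (by R31: E3, G, D2)
D3  (by R34: P53, G1)
F2  (by R4: P48)
C2  (by R7: F)
J  (by R11: H3, D3)
C1  (by R14: J)
P56  (by R15: P55, K)
L  (by R23: H2)
A2  (by R24: L, W)
C  (by R30: P56, C2)
B2  (by R35: C1, M)
H  (by R2: B2)
F3  (by R20: H)
A3  (by R25: C, A2)
P  (by R6: A3, P54)
B1  (by R13: F3, P, F2)

Yes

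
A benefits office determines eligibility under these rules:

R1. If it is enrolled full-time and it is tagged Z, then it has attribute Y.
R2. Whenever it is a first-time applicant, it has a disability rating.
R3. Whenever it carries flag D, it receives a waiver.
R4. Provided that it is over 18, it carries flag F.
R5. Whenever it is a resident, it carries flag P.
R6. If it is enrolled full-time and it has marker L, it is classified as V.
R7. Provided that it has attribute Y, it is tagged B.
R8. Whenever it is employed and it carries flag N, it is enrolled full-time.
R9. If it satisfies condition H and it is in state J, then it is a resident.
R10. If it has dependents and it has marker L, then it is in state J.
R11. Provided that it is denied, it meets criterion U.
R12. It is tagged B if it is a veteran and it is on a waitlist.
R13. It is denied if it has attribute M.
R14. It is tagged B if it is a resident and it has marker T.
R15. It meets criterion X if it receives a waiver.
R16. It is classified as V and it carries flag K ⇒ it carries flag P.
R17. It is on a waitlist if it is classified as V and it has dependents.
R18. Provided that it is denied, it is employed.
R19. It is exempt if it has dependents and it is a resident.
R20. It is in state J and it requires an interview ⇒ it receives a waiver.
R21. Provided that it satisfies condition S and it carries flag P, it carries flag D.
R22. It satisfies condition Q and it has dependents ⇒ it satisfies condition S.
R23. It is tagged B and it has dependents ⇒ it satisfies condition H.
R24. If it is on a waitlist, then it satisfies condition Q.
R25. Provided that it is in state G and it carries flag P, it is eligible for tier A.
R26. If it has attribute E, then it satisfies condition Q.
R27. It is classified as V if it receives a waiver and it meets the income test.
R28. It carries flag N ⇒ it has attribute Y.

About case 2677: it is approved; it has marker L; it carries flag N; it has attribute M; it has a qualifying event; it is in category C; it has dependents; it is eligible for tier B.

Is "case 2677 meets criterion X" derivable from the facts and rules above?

By R10 (it has dependents, it has marker L): it is in state J.
By R13 (it has attribute M): it is denied.
By R18 (it is denied): it is employed.
By R28 (it carries flag N): it has attribute Y.
By R7 (it has attribute Y): it is tagged B.
By R8 (it is employed, it carries flag N): it is enrolled full-time.
By R23 (it is tagged B, it has dependents): it satisfies condition H.
By R6 (it is enrolled full-time, it has marker L): it is classified as V.
By R9 (it satisfies condition H, it is in state J): it is a resident.
By R17 (it is classified as V, it has dependents): it is on a waitlist.
By R24 (it is on a waitlist): it satisfies condition Q.
By R5 (it is a resident): it carries flag P.
By R22 (it satisfies condition Q, it has dependents): it satisfies condition S.
By R21 (it satisfies condition S, it carries flag P): it carries flag D.
By R3 (it carries flag D): it receives a waiver.
By R15 (it receives a waiver): it meets criterion X.

Yes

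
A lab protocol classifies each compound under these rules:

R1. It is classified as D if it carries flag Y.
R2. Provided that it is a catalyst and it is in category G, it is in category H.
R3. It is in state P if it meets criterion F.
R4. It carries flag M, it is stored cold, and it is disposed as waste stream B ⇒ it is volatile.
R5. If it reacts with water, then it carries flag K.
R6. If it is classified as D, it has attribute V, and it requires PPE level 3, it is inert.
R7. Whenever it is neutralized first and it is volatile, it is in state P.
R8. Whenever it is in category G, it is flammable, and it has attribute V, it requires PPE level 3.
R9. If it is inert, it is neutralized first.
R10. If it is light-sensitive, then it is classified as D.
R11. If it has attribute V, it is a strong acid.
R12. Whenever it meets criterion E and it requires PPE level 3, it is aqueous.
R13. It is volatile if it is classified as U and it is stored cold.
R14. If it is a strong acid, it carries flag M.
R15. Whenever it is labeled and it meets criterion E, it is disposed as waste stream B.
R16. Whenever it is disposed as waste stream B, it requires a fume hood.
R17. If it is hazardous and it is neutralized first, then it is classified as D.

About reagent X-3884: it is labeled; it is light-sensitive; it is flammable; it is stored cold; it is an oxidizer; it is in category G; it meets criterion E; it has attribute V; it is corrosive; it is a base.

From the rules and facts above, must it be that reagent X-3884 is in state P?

Yes

By R8 (it is in category G, it is flammable, it has attribute V): it requires PPE level 3.
By R10 (it is light-sensitive): it is classified as D.
By R11 (it has attribute V): it is a strong acid.
By R14 (it is a strong acid): it carries flag M.
By R15 (it is labeled, it meets criterion E): it is disposed as waste stream B.
By R4 (it carries flag M, it is stored cold, it is disposed as waste stream B): it is volatile.
By R6 (it is classified as D, it has attribute V, it requires PPE level 3): it is inert.
By R9 (it is inert): it is neutralized first.
By R7 (it is neutralized first, it is volatile): it is in state P.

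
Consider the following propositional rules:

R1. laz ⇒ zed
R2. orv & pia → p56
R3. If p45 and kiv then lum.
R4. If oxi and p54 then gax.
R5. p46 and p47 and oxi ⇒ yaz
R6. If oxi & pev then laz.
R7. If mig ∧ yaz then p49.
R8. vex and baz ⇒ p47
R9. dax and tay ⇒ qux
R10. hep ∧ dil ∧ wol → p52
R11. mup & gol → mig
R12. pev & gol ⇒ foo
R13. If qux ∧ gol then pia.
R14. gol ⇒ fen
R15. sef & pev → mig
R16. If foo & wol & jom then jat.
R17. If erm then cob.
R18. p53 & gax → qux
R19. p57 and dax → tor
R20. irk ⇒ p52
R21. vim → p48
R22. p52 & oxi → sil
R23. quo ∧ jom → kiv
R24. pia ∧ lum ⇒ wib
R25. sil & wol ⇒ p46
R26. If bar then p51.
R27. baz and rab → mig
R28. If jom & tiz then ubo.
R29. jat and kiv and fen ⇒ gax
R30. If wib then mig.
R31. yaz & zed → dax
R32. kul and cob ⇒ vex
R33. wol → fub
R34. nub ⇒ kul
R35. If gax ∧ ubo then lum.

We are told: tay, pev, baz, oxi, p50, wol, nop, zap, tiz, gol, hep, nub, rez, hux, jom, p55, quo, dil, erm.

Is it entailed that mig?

laz  (by R6: oxi, pev)
p52  (by R10: hep, dil, wol)
foo  (by R12: pev, gol)
fen  (by R14: gol)
jat  (by R16: foo, wol, jom)
cob  (by R17: erm)
sil  (by R22: p52, oxi)
kiv  (by R23: quo, jom)
p46  (by R25: sil, wol)
ubo  (by R28: jom, tiz)
gax  (by R29: jat, kiv, fen)
kul  (by R34: nub)
lum  (by R35: gax, ubo)
zed  (by R1: laz)
vex  (by R32: kul, cob)
p47  (by R8: vex, baz)
yaz  (by R5: p46, p47, oxi)
dax  (by R31: yaz, zed)
qux  (by R9: dax, tay)
pia  (by R13: qux, gol)
wib  (by R24: pia, lum)
mig  (by R30: wib)

Yes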